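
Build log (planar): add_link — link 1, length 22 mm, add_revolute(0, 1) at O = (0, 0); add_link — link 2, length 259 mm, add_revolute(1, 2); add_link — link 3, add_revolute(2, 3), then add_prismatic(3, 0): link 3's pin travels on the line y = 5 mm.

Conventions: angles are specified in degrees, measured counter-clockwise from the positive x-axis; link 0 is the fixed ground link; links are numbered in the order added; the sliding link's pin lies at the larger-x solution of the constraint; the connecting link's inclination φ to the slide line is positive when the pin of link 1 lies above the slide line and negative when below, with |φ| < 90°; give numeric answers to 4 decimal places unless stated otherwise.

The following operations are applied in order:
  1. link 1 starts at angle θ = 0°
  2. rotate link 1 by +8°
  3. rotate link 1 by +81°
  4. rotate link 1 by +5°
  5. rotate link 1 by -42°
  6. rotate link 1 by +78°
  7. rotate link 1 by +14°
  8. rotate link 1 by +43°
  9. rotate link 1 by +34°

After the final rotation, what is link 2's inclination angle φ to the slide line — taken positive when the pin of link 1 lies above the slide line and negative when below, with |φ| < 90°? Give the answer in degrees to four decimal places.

geometry: r = 22 mm, L = 259 mm, e = 5 mm; θ starts at 0°
rotate link 1 by +8°: θ ← 0° +8° = 8°
rotate link 1 by +81°: θ ← 8° +81° = 89°
rotate link 1 by +5°: θ ← 89° +5° = 94°
rotate link 1 by -42°: θ ← 94° -42° = 52°
rotate link 1 by +78°: θ ← 52° +78° = 130°
rotate link 1 by +14°: θ ← 130° +14° = 144°
rotate link 1 by +43°: θ ← 144° +43° = 187°
rotate link 1 by +34°: θ ← 187° +34° = 221°
h = r sin θ − e = -14.433299 − 5 = -19.433299
sin φ = h / L = -19.433299 / 259 = -0.07503204
φ = arcsin(-0.07503204) = -4.303063°

-4.3031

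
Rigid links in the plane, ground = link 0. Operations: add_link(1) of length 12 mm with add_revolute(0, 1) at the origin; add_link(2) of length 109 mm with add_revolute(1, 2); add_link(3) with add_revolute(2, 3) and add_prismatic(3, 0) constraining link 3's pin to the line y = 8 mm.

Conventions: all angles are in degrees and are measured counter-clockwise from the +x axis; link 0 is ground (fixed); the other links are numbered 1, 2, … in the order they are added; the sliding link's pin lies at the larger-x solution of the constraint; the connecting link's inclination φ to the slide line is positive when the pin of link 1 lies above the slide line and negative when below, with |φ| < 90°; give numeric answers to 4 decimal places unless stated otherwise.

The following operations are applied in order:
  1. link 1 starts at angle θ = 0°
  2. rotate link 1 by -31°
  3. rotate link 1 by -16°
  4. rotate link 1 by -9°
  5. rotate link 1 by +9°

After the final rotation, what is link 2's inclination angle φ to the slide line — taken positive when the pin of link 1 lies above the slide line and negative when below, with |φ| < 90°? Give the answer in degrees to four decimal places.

geometry: r = 12 mm, L = 109 mm, e = 8 mm; θ starts at 0°
rotate link 1 by -31°: θ ← 0° -31° = -31°
rotate link 1 by -16°: θ ← -31° -16° = -47°
rotate link 1 by -9°: θ ← -47° -9° = -56°
rotate link 1 by +9°: θ ← -56° +9° = -47°
h = r sin θ − e = -8.776244 − 8 = -16.776244
sin φ = h / L = -16.776244 / 109 = -0.15391050
φ = arcsin(-0.15391050) = -8.853614°

-8.8536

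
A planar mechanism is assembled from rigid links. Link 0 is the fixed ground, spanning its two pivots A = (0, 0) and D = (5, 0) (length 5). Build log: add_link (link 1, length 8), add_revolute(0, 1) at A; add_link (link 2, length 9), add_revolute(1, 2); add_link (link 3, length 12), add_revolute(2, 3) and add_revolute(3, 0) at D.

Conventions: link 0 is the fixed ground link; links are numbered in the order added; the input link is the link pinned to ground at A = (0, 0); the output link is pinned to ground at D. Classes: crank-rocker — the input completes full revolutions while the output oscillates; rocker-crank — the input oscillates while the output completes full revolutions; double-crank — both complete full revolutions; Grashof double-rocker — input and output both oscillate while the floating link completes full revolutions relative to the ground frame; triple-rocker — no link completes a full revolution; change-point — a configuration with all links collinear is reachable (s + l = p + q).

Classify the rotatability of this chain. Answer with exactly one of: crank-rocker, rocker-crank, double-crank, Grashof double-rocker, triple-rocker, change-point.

lengths: ground=5, input=8, coupler=9, output=12
sorted: s=5 (shortest), l=12 (longest), p+q=17
s + l = 17 vs p + q = 17
s + l = p + q → change-point (collinear configuration reachable)

change-point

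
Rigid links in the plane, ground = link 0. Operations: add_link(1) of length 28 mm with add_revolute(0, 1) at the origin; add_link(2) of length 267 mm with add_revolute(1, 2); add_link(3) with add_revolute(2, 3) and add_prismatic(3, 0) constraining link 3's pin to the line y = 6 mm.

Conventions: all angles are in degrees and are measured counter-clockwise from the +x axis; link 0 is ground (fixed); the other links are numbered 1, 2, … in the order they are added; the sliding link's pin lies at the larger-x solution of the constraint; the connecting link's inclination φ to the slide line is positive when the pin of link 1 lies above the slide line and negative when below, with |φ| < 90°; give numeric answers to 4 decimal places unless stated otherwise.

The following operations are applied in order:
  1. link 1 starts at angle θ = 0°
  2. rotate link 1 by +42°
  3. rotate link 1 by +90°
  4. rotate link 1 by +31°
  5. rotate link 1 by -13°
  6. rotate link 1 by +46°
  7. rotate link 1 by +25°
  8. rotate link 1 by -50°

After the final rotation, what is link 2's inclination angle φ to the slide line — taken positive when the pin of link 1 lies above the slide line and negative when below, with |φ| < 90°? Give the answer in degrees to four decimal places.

geometry: r = 28 mm, L = 267 mm, e = 6 mm; θ starts at 0°
rotate link 1 by +42°: θ ← 0° +42° = 42°
rotate link 1 by +90°: θ ← 42° +90° = 132°
rotate link 1 by +31°: θ ← 132° +31° = 163°
rotate link 1 by -13°: θ ← 163° -13° = 150°
rotate link 1 by +46°: θ ← 150° +46° = 196°
rotate link 1 by +25°: θ ← 196° +25° = 221°
rotate link 1 by -50°: θ ← 221° -50° = 171°
h = r sin θ − e = 4.380165 − 6 = -1.619835
sin φ = h / L = -1.619835 / 267 = -0.00606680
φ = arcsin(-0.00606680) = -0.347604°

-0.3476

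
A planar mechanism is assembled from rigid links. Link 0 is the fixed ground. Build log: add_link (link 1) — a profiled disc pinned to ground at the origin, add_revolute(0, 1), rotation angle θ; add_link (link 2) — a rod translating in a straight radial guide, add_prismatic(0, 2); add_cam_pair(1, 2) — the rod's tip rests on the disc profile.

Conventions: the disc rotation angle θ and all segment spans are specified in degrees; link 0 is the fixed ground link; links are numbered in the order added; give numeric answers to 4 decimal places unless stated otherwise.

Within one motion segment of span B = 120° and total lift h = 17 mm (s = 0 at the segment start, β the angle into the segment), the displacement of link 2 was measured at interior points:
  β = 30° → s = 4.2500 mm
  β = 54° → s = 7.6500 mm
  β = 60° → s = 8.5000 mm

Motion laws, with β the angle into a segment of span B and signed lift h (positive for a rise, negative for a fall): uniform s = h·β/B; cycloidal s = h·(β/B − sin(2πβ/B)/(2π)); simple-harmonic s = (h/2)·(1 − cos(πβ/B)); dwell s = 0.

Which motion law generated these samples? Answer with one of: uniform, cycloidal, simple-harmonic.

candidates at β/B = r: uniform s = h·r (linear in β); cycloidal s = h·(r − sin(2πr)/(2π)); simple-harmonic s = (h/2)(1 − cos(πr))
β=30°: printed 4.2500 | uniform 4.2500, cycloidal 1.5444, simple-harmonic 2.4896
β=54°: printed 7.6500 | uniform 7.6500, cycloidal 6.8139, simple-harmonic 7.1703
β=60°: printed 8.5000 | uniform 8.5000, cycloidal 8.5000, simple-harmonic 8.5000
only one law matches every sample → uniform

uniform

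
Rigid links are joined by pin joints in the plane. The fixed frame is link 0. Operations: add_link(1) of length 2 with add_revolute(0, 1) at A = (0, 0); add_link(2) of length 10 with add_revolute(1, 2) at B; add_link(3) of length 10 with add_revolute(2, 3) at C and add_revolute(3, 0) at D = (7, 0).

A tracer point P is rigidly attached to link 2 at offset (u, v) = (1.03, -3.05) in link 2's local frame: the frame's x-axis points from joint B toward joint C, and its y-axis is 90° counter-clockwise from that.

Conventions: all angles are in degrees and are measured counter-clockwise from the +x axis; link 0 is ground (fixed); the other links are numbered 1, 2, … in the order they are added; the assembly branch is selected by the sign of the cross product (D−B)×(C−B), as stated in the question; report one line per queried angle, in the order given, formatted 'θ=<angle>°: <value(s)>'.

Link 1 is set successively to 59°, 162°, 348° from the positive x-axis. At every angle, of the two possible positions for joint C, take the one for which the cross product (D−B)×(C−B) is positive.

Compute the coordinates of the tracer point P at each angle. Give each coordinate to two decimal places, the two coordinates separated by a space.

A=(0,0), D=(7.00,0)
θ=59°: B = A + 2.00·(cos59°, sin59°) = (1.0301, 1.7143)
θ=59°: |BD| = 6.2112
θ=59°: circle(B,10.00) ∩ circle(D,10.00): a=3.1056, h=9.5055
θ=59°:   candidates: C₊=(6.6386,9.9935) cross=59.041; C₋=(1.3914,-8.2791) cross=-59.041
θ=59°:   branch + wants cross > 0 → take C=(6.6386,9.9935) (cross=59.041)
θ=59°: ex = (C−B)/|BC| = (0.5609,0.8279); ey = (-0.8279,0.5609)
θ=59°: P = B + 1.03·ex + -3.05·ey = (4.1329,0.8565)
θ=162°: B = A + 2.00·(cos162°, sin162°) = (-1.9021, 0.6180)
θ=162°: |BD| = 8.9235
θ=162°: circle(B,10.00) ∩ circle(D,10.00): a=4.4618, h=8.9494
θ=162°:   candidates: C₊=(3.1688,9.2370) cross=79.861; C₋=(1.9291,-8.6189) cross=-79.861
θ=162°:   branch + wants cross > 0 → take C=(3.1688,9.2370) (cross=79.861)
θ=162°: ex = (C−B)/|BC| = (0.5071,0.8619); ey = (-0.8619,0.5071)
θ=162°: P = B + 1.03·ex + -3.05·ey = (1.2490,-0.0408)
θ=348°: B = A + 2.00·(cos348°, sin348°) = (1.9563, -0.4158)
θ=348°: |BD| = 5.0608
θ=348°: circle(B,10.00) ∩ circle(D,10.00): a=2.5304, h=9.6746
θ=348°:   candidates: C₊=(3.6832,9.4339) cross=48.961; C₋=(5.2731,-9.8498) cross=-48.961
θ=348°:   branch + wants cross > 0 → take C=(3.6832,9.4339) (cross=48.961)
θ=348°: ex = (C−B)/|BC| = (0.1727,0.9850); ey = (-0.9850,0.1727)
θ=348°: P = B + 1.03·ex + -3.05·ey = (5.1383,0.0720)

θ=59°: 4.13 0.86
θ=162°: 1.25 -0.04
θ=348°: 5.14 0.07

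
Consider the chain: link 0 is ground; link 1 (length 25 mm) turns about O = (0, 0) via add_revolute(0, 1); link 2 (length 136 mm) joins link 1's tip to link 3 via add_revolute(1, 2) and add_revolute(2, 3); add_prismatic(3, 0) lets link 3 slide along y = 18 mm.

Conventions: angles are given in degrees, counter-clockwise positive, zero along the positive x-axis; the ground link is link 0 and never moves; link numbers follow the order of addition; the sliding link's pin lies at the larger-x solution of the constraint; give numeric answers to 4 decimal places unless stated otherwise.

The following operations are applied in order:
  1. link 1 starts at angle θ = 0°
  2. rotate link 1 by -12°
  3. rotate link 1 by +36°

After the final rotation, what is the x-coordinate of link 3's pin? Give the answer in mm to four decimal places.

geometry: r = 25 mm, L = 136 mm, e = 18 mm; θ starts at 0°
rotate link 1 by -12°: θ ← 0° -12° = -12°
rotate link 1 by +36°: θ ← -12° +36° = 24°
crank pin P = (r cos θ, r sin θ) = (22.838636, 10.168416)
h = r sin θ − e = 10.168416 − 18 = -7.831584
x = r cos θ + √(L² − h²) = 22.838636 + 135.774321 = 158.612958

158.6130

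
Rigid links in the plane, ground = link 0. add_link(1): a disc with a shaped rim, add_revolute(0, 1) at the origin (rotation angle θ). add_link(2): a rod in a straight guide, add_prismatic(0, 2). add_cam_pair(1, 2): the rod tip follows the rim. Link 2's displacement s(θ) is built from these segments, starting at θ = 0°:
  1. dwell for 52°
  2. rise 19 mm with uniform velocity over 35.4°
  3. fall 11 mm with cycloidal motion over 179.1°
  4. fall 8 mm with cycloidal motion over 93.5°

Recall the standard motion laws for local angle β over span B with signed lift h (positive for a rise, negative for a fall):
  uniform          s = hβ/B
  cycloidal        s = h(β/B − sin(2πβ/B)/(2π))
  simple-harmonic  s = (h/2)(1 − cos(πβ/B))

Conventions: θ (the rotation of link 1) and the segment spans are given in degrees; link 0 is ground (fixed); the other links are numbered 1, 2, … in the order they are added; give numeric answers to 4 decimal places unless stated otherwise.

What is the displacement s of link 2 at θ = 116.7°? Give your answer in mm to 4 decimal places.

segment 1 (0° to 52°, dwell): s unchanged at 0.0000
segment 2 (52° to 87.4°, uniform, h = 19) is passed completely: s = 0.0000 + (19) = 19.0000
θ = 116.7° falls in segment 3 (87.4° to 266.5°, cycloidal, h = -11): β = 116.7 − 87.4 = 29.3°, B = 179.1°; Δs = -11·(0.1636 − sin(2π·0.1636)/(2π)) = -0.3006; s = 19.0000 − 0.3006 = 18.6994

18.6994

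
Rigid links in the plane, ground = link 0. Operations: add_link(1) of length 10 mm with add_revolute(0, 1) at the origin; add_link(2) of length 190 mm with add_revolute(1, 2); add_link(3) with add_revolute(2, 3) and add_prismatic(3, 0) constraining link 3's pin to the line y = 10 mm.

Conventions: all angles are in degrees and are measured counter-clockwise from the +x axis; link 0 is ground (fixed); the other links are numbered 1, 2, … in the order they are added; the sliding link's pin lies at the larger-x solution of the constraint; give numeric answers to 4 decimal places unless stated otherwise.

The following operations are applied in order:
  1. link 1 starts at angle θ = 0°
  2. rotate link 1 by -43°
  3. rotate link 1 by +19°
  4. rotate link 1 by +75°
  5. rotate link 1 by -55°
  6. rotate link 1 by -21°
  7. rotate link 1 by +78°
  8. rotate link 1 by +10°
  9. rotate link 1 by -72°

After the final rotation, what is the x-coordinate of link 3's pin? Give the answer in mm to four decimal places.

geometry: r = 10 mm, L = 190 mm, e = 10 mm; θ starts at 0°
rotate link 1 by -43°: θ ← 0° -43° = -43°
rotate link 1 by +19°: θ ← -43° +19° = -24°
rotate link 1 by +75°: θ ← -24° +75° = 51°
rotate link 1 by -55°: θ ← 51° -55° = -4°
rotate link 1 by -21°: θ ← -4° -21° = -25°
rotate link 1 by +78°: θ ← -25° +78° = 53°
rotate link 1 by +10°: θ ← 53° +10° = 63°
rotate link 1 by -72°: θ ← 63° -72° = -9°
crank pin P = (r cos θ, r sin θ) = (9.876883, -1.564345)
h = r sin θ − e = -1.564345 − 10 = -11.564345
x = r cos θ + √(L² − h²) = 9.876883 + 189.647742 = 199.524625

199.5246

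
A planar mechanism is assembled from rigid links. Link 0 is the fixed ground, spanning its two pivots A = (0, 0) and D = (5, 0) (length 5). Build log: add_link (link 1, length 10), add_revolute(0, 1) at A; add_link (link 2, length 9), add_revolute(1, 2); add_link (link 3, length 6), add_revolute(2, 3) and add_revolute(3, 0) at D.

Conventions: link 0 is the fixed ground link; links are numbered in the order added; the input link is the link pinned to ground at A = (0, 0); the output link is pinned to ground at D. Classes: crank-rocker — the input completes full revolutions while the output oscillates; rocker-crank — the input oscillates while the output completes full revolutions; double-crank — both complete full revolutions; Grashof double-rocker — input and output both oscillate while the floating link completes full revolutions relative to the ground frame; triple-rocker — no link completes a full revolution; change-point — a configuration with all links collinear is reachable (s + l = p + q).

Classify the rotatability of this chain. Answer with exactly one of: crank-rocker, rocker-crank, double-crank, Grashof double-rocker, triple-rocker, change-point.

lengths: ground=5, input=10, coupler=9, output=6
sorted: s=5 (shortest), l=10 (longest), p+q=15
s + l = 15 vs p + q = 15
s + l = p + q → change-point (collinear configuration reachable)

change-point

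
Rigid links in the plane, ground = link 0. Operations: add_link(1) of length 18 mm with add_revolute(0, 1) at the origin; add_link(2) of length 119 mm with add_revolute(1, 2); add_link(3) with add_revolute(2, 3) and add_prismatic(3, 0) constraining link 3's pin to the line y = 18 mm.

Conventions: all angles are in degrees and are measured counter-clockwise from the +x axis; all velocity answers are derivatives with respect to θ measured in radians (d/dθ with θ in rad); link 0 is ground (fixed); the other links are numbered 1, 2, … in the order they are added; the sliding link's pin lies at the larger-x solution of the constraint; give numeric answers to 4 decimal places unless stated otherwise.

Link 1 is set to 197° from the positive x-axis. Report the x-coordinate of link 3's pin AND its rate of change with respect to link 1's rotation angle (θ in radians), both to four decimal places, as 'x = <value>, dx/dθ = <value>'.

geometry: r = 18 mm, L = 119 mm, e = 18 mm
crank pin P = (r cos θ, r sin θ) = (-17.213486, -5.262691)
h = r sin θ − e = -5.262691 − 18 = -23.262691
x = r cos θ + √(L² − h²) = -17.213486 + 116.704101 = 99.490616
dx/dθ = −r sin θ − h·r cos θ/√(L² − h²) (θ in radians; h = -23.262691) = 1.831517

x = 99.4906, dx/dθ = 1.8315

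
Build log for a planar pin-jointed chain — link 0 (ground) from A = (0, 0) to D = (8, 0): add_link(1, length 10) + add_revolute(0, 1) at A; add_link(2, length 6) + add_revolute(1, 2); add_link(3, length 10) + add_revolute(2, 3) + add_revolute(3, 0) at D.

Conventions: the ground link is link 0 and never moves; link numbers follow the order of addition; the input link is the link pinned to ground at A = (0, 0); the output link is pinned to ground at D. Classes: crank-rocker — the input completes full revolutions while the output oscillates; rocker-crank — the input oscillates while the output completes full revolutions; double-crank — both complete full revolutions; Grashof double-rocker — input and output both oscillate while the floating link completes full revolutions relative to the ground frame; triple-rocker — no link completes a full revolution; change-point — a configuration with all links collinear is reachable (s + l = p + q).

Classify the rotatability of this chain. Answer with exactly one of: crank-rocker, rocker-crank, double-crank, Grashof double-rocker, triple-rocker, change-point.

lengths: ground=8, input=10, coupler=6, output=10
sorted: s=6 (shortest), l=10 (longest), p+q=18
s + l = 16 vs p + q = 18
s + l < p + q (Grashof) with shortest = coupler link → Grashof double-rocker

Grashof double-rocker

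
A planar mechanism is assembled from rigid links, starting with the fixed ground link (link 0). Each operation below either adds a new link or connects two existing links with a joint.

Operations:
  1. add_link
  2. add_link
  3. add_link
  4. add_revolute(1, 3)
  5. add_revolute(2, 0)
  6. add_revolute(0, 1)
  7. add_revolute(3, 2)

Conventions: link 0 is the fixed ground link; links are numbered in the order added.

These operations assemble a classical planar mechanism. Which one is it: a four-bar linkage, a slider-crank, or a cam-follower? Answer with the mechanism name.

links: 4 (incl. ground); joints: 4 revolute, 0 prismatic, 0 higher (cam) pair, forming one closed loop
4 links in a single 4R loop → four-bar linkage

four-bar linkage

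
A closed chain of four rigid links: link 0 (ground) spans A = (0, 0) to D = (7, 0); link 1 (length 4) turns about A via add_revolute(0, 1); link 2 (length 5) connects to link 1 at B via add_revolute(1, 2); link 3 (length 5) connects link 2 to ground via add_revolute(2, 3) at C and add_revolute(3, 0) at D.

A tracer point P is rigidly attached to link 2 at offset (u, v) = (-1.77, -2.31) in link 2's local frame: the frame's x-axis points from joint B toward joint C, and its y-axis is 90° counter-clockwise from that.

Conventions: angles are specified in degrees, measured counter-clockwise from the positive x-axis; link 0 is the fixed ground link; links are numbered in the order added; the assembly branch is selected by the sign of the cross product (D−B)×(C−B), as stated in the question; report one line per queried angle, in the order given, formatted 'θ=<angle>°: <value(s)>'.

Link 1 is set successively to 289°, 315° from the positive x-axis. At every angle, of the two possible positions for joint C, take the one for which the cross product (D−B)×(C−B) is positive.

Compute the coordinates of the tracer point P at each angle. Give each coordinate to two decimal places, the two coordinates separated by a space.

A=(0,0), D=(7.00,0)
θ=289°: B = A + 4.00·(cos289°, sin289°) = (1.3023, -3.7821)
θ=289°: |BD| = 6.8387
θ=289°: circle(B,5.00) ∩ circle(D,5.00): a=3.4194, h=3.6480
θ=289°:   candidates: C₊=(2.1337,1.1483) cross=24.948; C₋=(6.1686,-4.9304) cross=-24.948
θ=289°:   branch + wants cross > 0 → take C=(2.1337,1.1483) (cross=24.948)
θ=289°: ex = (C−B)/|BC| = (0.1663,0.9861); ey = (-0.9861,0.1663)
θ=289°: P = B + -1.77·ex + -2.31·ey = (3.2858,-5.9115)
θ=315°: B = A + 4.00·(cos315°, sin315°) = (2.8284, -2.8284)
θ=315°: |BD| = 5.0400
θ=315°: circle(B,5.00) ∩ circle(D,5.00): a=2.5200, h=4.3185
θ=315°:   candidates: C₊=(2.4907,2.1602) cross=21.765; C₋=(7.3377,-4.9886) cross=-21.765
θ=315°:   branch + wants cross > 0 → take C=(2.4907,2.1602) (cross=21.765)
θ=315°: ex = (C−B)/|BC| = (-0.0675,0.9977); ey = (-0.9977,-0.0675)
θ=315°: P = B + -1.77·ex + -2.31·ey = (5.2527,-4.4384)

θ=289°: 3.29 -5.91
θ=315°: 5.25 -4.44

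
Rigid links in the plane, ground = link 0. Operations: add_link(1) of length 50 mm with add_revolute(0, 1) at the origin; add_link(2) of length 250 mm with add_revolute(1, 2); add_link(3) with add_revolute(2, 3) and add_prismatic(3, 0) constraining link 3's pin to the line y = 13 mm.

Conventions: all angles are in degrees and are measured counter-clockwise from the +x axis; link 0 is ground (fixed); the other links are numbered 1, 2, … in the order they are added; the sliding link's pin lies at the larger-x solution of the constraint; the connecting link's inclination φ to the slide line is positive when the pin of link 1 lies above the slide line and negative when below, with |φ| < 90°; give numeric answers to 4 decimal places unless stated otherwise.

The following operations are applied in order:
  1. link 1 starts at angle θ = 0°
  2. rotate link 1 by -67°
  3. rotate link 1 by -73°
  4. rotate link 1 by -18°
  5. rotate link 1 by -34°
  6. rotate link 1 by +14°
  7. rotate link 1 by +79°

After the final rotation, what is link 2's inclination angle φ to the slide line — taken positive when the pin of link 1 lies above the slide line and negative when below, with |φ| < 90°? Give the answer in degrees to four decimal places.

geometry: r = 50 mm, L = 250 mm, e = 13 mm; θ starts at 0°
rotate link 1 by -67°: θ ← 0° -67° = -67°
rotate link 1 by -73°: θ ← -67° -73° = -140°
rotate link 1 by -18°: θ ← -140° -18° = -158°
rotate link 1 by -34°: θ ← -158° -34° = -192°
rotate link 1 by +14°: θ ← -192° +14° = -178°
rotate link 1 by +79°: θ ← -178° +79° = -99°
h = r sin θ − e = -49.384417 − 13 = -62.384417
sin φ = h / L = -62.384417 / 250 = -0.24953767
φ = arcsin(-0.24953767) = -14.450155°

-14.4502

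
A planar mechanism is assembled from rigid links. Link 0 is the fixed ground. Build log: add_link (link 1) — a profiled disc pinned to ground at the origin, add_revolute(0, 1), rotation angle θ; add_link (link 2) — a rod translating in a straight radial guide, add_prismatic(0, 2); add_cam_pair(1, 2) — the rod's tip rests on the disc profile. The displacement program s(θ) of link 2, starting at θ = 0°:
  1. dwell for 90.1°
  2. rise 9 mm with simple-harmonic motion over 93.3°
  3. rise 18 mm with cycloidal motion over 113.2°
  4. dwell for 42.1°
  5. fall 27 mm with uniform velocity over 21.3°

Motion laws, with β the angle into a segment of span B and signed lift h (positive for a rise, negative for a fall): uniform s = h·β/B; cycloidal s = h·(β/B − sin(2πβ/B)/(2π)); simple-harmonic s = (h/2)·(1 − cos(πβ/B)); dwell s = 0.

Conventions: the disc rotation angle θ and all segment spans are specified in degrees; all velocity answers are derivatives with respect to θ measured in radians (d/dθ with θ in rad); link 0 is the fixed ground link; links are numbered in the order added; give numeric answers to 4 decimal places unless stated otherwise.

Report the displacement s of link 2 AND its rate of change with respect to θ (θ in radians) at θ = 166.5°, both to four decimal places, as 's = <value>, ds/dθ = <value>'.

seg 1 [0°–90.1°] dwell: s stays 0.0000
seg 2 [90.1°–183.4°] simple-harmonic, h=9: θ=166.5° here. β=76.4, B=93.3. 9/2·(1 − cos(π·0.8189)) = 8.2908 → s = 8.2908
velocity in seg [90.1°–183.4°] (simple-harmonic), θ in radians: β = 76.4° = 1.3334 rad, B = 93.3° = 1.6284 rad; ds/dθ = (πh/(2B)) sin(πβ/B) = (π·9/(2·1.6284)) sin(π·0.8189) = 4.678006 mm/rad

s = 8.2908, ds/dθ = 4.6780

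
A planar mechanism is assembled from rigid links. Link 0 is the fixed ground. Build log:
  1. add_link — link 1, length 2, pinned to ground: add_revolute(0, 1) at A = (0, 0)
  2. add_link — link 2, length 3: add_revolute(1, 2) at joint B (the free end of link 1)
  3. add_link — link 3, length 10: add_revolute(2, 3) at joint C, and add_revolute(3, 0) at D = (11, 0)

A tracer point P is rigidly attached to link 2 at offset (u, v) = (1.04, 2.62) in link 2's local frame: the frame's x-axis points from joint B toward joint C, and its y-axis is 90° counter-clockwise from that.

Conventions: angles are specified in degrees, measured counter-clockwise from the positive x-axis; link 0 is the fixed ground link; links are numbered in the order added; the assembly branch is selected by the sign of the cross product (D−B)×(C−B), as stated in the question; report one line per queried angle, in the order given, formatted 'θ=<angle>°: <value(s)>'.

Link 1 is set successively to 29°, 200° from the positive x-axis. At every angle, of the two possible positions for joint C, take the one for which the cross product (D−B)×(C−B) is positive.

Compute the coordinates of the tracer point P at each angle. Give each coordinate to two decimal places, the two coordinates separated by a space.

A=(0,0), D=(11.00,0)
θ=29°: B = A + 2.00·(cos29°, sin29°) = (1.7492, 0.9696)
θ=29°: |BD| = 9.3014
θ=29°: circle(B,3.00) ∩ circle(D,10.00): a=-0.2410, h=2.9903
θ=29°:   candidates: C₊=(1.8213,3.9688) cross=27.814; C₋=(1.1978,-1.9793) cross=-27.814
θ=29°:   branch + wants cross > 0 → take C=(1.8213,3.9688) (cross=27.814)
θ=29°: ex = (C−B)/|BC| = (0.0240,0.9997); ey = (-0.9997,0.0240)
θ=29°: P = B + 1.04·ex + 2.62·ey = (-0.8450,2.0722)
θ=200°: B = A + 2.00·(cos200°, sin200°) = (-1.8794, -0.6840)
θ=200°: |BD| = 12.8975
θ=200°: circle(B,3.00) ∩ circle(D,10.00): a=2.9210, h=0.6841
θ=200°:   candidates: C₊=(1.0012,0.1540) cross=8.823; C₋=(1.0737,-1.2122) cross=-8.823
θ=200°:   branch + wants cross > 0 → take C=(1.0012,0.1540) (cross=8.823)
θ=200°: ex = (C−B)/|BC| = (0.9602,0.2793); ey = (-0.2793,0.9602)
θ=200°: P = B + 1.04·ex + 2.62·ey = (-1.6127,2.1222)

θ=29°: -0.85 2.07
θ=200°: -1.61 2.12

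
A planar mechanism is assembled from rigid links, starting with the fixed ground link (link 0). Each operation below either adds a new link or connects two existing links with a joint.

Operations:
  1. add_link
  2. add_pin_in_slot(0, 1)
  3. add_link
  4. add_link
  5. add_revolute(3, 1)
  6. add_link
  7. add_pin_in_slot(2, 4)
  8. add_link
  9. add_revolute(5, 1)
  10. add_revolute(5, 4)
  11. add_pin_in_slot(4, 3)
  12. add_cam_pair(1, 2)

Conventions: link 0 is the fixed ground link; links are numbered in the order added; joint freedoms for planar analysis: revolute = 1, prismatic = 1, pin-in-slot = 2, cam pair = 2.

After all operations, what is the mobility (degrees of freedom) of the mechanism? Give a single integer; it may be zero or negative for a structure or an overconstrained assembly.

L=1 J1=0 J2=0
add link → L=2 J1=0 J2=0
PS@0,1 dof=2 J2 → L=2 J1=0 J2=1
add link → L=3 J1=0 J2=1
add link → L=4 J1=0 J2=1
R@3,1 dof=1 J1 → L=4 J1=1 J2=1
add link → L=5 J1=1 J2=1
PS@2,4 dof=2 J2 → L=5 J1=1 J2=2
add link → L=6 J1=1 J2=2
R@5,1 dof=1 J1 → L=6 J1=2 J2=2
R@5,4 dof=1 J1 → L=6 J1=3 J2=2
PS@4,3 dof=2 J2 → L=6 J1=3 J2=3
C@1,2 dof=2 J2 → L=6 J1=3 J2=4
M=3(L−1)−2J1−J2=3·5−2·3−4=5

M = 5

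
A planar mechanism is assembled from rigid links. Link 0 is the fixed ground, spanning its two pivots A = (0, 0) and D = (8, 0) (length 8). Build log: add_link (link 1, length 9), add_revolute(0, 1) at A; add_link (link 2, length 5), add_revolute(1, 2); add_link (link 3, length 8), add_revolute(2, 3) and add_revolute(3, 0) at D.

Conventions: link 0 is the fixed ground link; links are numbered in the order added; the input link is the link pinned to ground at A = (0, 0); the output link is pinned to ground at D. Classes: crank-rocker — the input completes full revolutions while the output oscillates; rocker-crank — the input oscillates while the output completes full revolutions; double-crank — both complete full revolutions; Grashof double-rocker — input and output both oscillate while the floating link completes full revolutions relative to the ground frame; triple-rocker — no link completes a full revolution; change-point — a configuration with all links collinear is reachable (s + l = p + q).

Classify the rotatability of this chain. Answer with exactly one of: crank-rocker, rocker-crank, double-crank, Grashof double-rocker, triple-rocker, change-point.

lengths: ground=8, input=9, coupler=5, output=8
sorted: s=5 (shortest), l=9 (longest), p+q=16
s + l = 14 vs p + q = 16
s + l < p + q (Grashof) with shortest = coupler link → Grashof double-rocker

Grashof double-rocker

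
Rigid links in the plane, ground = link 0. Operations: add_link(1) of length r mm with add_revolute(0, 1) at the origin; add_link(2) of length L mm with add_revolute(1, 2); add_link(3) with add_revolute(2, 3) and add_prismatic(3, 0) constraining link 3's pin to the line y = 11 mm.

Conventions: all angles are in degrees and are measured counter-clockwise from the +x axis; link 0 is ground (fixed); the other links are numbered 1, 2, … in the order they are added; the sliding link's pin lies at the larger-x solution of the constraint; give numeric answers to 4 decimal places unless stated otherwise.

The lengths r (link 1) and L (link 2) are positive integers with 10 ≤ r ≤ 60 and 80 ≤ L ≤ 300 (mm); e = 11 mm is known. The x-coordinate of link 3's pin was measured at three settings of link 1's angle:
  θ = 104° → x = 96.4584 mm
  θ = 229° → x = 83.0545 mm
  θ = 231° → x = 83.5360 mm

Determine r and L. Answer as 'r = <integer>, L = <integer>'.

constraint per measurement: (x − r cos θ)² + (r sin θ − e)² = L²
subtracting the θ₁ and θ₂ equations cancels the r² and L² terms:
r = (x₁² − x₂²) / (2[(x₁cos θ₁ + e sin θ₁) − (x₂cos θ₂ + e sin θ₂)]) = 24.0001 → r = 24
L² = (x₁ − r cos θ₁)² + (r sin θ₁ − e)² = 10609.0059 → L = 103.0000 → L = 103
check at θ₃=231°: x = 83.5360 (printed 83.5360) ✓

r = 24, L = 103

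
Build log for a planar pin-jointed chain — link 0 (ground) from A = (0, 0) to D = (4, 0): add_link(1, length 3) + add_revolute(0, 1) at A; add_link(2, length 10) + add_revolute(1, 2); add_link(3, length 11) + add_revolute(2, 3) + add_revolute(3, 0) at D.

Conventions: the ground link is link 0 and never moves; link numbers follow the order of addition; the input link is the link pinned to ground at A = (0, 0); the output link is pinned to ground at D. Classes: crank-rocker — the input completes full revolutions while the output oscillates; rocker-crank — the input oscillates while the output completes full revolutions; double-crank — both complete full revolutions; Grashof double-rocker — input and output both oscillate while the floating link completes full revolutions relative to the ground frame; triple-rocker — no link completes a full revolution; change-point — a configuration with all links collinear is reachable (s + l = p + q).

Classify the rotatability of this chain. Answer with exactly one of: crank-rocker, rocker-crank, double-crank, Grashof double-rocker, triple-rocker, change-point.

lengths: ground=4, input=3, coupler=10, output=11
sorted: s=3 (shortest), l=11 (longest), p+q=14
s + l = 14 vs p + q = 14
s + l = p + q → change-point (collinear configuration reachable)

change-point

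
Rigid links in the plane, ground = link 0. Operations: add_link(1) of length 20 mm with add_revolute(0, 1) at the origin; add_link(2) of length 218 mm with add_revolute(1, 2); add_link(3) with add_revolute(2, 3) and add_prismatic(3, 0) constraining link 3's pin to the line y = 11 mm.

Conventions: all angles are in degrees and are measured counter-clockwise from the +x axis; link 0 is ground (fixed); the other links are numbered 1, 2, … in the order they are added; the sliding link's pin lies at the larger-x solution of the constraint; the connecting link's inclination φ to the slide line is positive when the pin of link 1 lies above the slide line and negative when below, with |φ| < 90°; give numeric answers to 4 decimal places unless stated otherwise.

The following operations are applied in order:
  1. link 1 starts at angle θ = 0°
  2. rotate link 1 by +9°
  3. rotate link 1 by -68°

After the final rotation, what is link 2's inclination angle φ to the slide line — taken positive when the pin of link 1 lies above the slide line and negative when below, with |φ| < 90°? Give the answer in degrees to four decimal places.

geometry: r = 20 mm, L = 218 mm, e = 11 mm; θ starts at 0°
rotate link 1 by +9°: θ ← 0° +9° = 9°
rotate link 1 by -68°: θ ← 9° -68° = -59°
h = r sin θ − e = -17.143346 − 11 = -28.143346
sin φ = h / L = -28.143346 / 218 = -0.12909792
φ = arcsin(-0.12909792) = -7.417468°

-7.4175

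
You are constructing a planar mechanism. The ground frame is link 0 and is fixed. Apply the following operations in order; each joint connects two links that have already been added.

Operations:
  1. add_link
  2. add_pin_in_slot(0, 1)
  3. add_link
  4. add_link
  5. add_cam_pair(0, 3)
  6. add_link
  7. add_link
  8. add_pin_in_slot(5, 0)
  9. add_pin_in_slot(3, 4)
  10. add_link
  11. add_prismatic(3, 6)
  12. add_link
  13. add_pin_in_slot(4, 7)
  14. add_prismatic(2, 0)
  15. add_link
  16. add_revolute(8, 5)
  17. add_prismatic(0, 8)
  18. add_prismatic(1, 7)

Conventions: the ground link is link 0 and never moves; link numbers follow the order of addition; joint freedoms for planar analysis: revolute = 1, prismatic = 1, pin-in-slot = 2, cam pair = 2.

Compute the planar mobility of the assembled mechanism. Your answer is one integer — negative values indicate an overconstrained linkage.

link 0 = ground. State L|J1|J2 = 1|0|0
+link1  2|0|0
PS(0,1) f=2→J2  2|0|1
+link2  3|0|1
+link3  4|0|1
C(0,3) f=2→J2  4|0|2
+link4  5|0|2
+link5  6|0|2
PS(5,0) f=2→J2  6|0|3
PS(3,4) f=2→J2  6|0|4
+link6  7|0|4
P(3,6) f=1→J1  7|1|4
+link7  8|1|4
PS(4,7) f=2→J2  8|1|5
P(2,0) f=1→J1  8|2|5
+link8  9|2|5
R(8,5) f=1→J1  9|3|5
P(0,8) f=1→J1  9|4|5
P(1,7) f=1→J1  9|5|5
M = 3(9−1)−2·5−5 = 24−10−5 = 9

M = 9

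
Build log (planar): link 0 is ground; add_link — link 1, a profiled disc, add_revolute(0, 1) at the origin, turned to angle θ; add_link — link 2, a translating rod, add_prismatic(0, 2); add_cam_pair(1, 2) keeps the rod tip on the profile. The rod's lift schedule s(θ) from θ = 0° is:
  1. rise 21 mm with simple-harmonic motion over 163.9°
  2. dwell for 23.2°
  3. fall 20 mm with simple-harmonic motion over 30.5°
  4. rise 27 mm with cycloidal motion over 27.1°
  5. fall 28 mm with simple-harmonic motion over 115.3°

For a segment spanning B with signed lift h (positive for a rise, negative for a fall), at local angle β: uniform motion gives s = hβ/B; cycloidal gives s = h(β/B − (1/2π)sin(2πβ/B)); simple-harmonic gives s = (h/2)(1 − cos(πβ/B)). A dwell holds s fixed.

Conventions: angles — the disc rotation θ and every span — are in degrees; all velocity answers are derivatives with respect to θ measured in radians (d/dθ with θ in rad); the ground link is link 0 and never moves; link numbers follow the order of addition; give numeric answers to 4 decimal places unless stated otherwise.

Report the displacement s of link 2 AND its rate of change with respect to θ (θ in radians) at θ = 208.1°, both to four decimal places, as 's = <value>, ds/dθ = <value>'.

seg 1 [0°–163.9°] simple-harmonic, h=21: full span → s += 21 → s = 21.0000
seg 2 [163.9°–187.1°] dwell: s stays 21.0000
seg 3 [187.1°–217.6°] simple-harmonic, h=-20: θ=208.1° here. β=21, B=30.5. -20/2·(1 − cos(π·0.6885)) = -15.5824 → s = 5.4176
velocity in seg [187.1°–217.6°] (simple-harmonic), θ in radians: β = 21° = 0.3665 rad, B = 30.5° = 0.5323 rad; ds/dθ = (πh/(2B)) sin(πβ/B) = (π·(-20)/(2·0.5323)) sin(π·0.6885) = -48.964545 mm/rad

s = 5.4176, ds/dθ = -48.9645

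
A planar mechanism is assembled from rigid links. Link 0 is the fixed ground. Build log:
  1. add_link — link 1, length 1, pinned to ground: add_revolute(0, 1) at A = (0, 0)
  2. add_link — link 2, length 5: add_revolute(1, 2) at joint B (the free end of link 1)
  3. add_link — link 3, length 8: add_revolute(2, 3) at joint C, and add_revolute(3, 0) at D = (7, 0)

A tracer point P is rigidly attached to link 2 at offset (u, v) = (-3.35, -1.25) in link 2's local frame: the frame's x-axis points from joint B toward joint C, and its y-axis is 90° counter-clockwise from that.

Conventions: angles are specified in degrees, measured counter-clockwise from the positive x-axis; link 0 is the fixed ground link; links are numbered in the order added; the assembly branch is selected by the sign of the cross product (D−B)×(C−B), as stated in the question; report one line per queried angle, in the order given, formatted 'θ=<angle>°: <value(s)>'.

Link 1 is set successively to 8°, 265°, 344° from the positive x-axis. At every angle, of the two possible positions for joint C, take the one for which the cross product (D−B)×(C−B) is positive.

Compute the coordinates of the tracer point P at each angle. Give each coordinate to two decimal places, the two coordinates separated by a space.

A=(0,0), D=(7.00,0)
θ=8°: B = A + 1.00·(cos8°, sin8°) = (0.9903, 0.1392)
θ=8°: |BD| = 6.0113
θ=8°: circle(B,5.00) ∩ circle(D,8.00): a=-0.2382, h=4.9943
θ=8°:   candidates: C₊=(0.8678,5.1377) cross=30.023; C₋=(0.6365,-4.8483) cross=-30.023
θ=8°:   branch + wants cross > 0 → take C=(0.8678,5.1377) (cross=30.023)
θ=8°: ex = (C−B)/|BC| = (-0.0245,0.9997); ey = (-0.9997,-0.0245)
θ=8°: P = B + -3.35·ex + -1.25·ey = (2.3220,-3.1792)
θ=265°: B = A + 1.00·(cos265°, sin265°) = (-0.0872, -0.9962)
θ=265°: |BD| = 7.1568
θ=265°: circle(B,5.00) ∩ circle(D,8.00): a=0.8537, h=4.9266
θ=265°:   candidates: C₊=(0.0725,4.0013) cross=35.259; C₋=(1.4440,-5.7560) cross=-35.259
θ=265°:   branch + wants cross > 0 → take C=(0.0725,4.0013) (cross=35.259)
θ=265°: ex = (C−B)/|BC| = (0.0319,0.9995); ey = (-0.9995,0.0319)
θ=265°: P = B + -3.35·ex + -1.25·ey = (1.0552,-4.3844)
θ=344°: B = A + 1.00·(cos344°, sin344°) = (0.9613, -0.2756)
θ=344°: |BD| = 6.0450
θ=344°: circle(B,5.00) ∩ circle(D,8.00): a=-0.2033, h=4.9959
θ=344°:   candidates: C₊=(0.5304,4.7058) cross=30.200; C₋=(0.9860,-5.2756) cross=-30.200
θ=344°:   branch + wants cross > 0 → take C=(0.5304,4.7058) (cross=30.200)
θ=344°: ex = (C−B)/|BC| = (-0.0862,0.9963); ey = (-0.9963,-0.0862)
θ=344°: P = B + -3.35·ex + -1.25·ey = (2.4953,-3.5055)

θ=8°: 2.32 -3.18
θ=265°: 1.06 -4.38
θ=344°: 2.50 -3.51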